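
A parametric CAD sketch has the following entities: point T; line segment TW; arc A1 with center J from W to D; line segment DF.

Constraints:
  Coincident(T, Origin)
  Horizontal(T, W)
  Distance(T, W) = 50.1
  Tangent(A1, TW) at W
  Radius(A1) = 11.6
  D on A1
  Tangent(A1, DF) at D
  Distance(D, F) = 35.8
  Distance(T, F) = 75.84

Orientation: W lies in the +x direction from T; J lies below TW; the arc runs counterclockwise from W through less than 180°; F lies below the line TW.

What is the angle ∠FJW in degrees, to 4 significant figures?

167.1°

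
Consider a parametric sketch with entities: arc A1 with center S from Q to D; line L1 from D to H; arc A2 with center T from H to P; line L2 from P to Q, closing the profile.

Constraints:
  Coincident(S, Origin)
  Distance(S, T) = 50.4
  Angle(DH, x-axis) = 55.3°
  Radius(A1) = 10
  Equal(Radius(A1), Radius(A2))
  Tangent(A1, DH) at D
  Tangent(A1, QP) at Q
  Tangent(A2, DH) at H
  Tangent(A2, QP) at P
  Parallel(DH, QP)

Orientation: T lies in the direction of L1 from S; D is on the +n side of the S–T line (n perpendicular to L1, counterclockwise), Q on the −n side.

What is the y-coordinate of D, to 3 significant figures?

5.69

The slot axis is L1's direction at 55.3°, so u = (cos 55.3°, sin 55.3°) = (0.569, 0.822) and n = (−sin 55.3°, cos 55.3°) = (-0.822, 0.569). S is at the origin and T lies 50.4 along u from S, so T = 50.4·u = (28.7, 41.4). Tangency of A1 to both parallel lines with radius 10.0 puts D and Q at S ± 10.0·n: D = (-8.22, 5.69), Q = (8.22, -5.69). So D.y = 5.69.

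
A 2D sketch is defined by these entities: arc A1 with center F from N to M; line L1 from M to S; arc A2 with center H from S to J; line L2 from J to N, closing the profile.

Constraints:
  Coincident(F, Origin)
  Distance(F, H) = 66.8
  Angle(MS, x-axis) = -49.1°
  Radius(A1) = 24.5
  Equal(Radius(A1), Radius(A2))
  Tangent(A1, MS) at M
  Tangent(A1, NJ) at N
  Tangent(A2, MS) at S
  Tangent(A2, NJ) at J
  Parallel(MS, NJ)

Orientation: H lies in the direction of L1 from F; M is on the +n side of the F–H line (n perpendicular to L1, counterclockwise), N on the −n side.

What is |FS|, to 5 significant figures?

71.151

The slot axis is L1's direction at -49.1°, so u = (cos -49.1°, sin -49.1°) = (0.65474, -0.75585) and n = (−sin -49.1°, cos -49.1°) = (0.75585, 0.65474). F is at the origin and H lies 66.8 along u from F, so H = 66.8·u = (43.737, -50.491). Tangency of A1 to both parallel lines with radius 24.5 puts M and N at F ± 24.5·n: M = (18.518, 16.041), N = (-18.518, -16.041). Equal radii place S and J the same way about H: S = H + 24.5·n = (62.255, -34.450), J = H − 24.5·n = (25.218, -66.532). Then |FS| = |S − F| = 71.151.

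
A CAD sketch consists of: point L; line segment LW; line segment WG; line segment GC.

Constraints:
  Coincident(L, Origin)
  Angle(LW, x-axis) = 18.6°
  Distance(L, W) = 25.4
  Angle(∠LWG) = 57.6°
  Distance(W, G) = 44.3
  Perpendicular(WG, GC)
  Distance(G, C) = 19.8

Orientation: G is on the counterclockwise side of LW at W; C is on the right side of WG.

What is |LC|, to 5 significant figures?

51.411

L is at the origin; LW runs at 18.6° with length 25.4, so W = 25.4·(cos 18.6°, sin 18.6°) = (24.073, 8.1016). ∠LWG = 57.6°, so WG runs at 18.6° + (180° − 57.6°) = 141.00° from the x-axis; with |WG| = 44.3, G = W + 44.3·(cos 141.00°, sin 141.00°) = (-10.354, 35.980). WG ⟂ GC; with |GC| = 19.8 on the right of WG, C = G + 19.8·(0.62932, 0.77715) = (2.1063, 51.368). Then |LC| = |C − L| = 51.411.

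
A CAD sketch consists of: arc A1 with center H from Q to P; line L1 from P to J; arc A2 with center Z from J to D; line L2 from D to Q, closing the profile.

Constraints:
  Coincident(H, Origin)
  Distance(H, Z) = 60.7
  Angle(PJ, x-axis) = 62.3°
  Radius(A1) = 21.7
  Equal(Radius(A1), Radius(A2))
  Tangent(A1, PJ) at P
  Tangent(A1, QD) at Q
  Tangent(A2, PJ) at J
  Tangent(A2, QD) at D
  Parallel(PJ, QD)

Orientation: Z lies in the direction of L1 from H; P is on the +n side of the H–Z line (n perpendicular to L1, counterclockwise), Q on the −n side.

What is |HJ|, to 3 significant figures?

64.5

Tangency of A1 to both parallel lines with radius 21.7 puts P and Q at H ± 21.7·n: P = (-19.2, 10.1), Q = (19.2, -10.1). Equal radii place J and D the same way about Z: J = Z + 21.7·n = (9.00, 63.8), D = Z − 21.7·n = (47.4, 43.7). Then |HJ| = |J − H| = 64.5.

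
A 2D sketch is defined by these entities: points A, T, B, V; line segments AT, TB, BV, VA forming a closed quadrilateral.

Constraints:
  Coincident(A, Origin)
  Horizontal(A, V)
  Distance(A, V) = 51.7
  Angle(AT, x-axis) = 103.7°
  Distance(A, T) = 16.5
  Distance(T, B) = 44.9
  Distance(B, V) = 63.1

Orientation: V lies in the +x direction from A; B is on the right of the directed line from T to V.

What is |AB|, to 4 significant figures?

29.20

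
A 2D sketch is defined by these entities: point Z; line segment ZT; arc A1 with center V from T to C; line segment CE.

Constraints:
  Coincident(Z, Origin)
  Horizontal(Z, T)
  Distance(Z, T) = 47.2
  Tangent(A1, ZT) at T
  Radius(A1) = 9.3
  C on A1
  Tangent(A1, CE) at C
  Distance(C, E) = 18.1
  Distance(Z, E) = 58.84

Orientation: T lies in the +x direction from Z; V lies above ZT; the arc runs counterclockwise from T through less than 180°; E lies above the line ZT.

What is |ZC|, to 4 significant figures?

57.38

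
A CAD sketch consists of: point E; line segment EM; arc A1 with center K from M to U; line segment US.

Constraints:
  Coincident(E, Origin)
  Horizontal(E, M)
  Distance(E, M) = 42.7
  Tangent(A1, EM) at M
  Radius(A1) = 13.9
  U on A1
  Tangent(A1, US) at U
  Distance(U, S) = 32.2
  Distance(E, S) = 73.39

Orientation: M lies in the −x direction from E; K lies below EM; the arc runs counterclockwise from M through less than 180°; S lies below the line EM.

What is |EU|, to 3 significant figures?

58.2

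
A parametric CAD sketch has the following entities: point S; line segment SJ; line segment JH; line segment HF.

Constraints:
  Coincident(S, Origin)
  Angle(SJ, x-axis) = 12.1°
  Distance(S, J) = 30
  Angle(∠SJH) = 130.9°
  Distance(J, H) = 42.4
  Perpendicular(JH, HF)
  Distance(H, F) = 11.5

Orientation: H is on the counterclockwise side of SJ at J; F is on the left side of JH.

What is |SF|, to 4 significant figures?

63.04

S is at the origin; SJ runs at 12.1° with length 30.0, so J = 30.0·(cos 12.1°, sin 12.1°) = (29.33, 6.289). ∠SJH = 130.9°, so JH runs at 12.1° + (180° − 130.9°) = 61.20° from the x-axis; with |JH| = 42.4, H = J + 42.4·(cos 61.20°, sin 61.20°) = (49.76, 43.44). The perpendicularity gives HF at right angles to JH; with |HF| = 11.5 on the left of JH, F = H + 11.5·(-0.8763, 0.4818) = (39.68, 48.98). Then |SF| = |F − S| = 63.04.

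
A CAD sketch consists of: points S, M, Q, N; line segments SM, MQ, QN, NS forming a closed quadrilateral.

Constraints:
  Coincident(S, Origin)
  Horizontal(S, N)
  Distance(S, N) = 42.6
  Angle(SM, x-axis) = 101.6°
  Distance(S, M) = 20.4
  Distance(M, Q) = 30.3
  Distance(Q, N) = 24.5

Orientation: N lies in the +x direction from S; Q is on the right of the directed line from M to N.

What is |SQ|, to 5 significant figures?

18.119

S is at the origin; SN is horizontal with |SN| = 42.6 and N in +x, so N = (42.6, 0). SM runs at 101.6° with |SM| = 20.4, so M = (-4.1020, 19.983). Q is determined by |MQ| = 30.3 and |QN| = 24.5 together: it lies at the intersection of circle(M, 30.3) and circle(N, 24.5). With |MN| = 50.798, the foot of the radical line on MN is 28.527 from M and the perpendicular offset is √(30.3² − 28.527²) = 10.212. Taking the right-of-MN solution: Q = (18.108, -0.62746).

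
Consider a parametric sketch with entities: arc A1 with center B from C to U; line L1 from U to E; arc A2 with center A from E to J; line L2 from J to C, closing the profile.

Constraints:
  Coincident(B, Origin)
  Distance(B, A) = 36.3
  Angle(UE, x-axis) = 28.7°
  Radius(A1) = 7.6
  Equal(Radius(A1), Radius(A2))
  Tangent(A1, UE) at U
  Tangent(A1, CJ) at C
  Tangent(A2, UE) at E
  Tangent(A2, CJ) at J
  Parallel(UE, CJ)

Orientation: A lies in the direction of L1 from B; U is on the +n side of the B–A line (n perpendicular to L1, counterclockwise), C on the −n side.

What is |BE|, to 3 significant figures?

37.1

The slot axis is L1's direction at 28.7°, so u = (cos 28.7°, sin 28.7°) = (0.877, 0.480) and n = (−sin 28.7°, cos 28.7°) = (-0.480, 0.877). B is at the origin and A lies 36.3 along u from B, so A = 36.3·u = (31.8, 17.4). Tangency of A1 to both parallel lines with radius 7.6 puts U and C at B ± 7.6·n: U = (-3.65, 6.67), C = (3.65, -6.67). Equal radii place E and J the same way about A: E = A + 7.6·n = (28.2, 24.1), J = A − 7.6·n = (35.5, 10.8). Then |BE| = |E − B| = 37.1.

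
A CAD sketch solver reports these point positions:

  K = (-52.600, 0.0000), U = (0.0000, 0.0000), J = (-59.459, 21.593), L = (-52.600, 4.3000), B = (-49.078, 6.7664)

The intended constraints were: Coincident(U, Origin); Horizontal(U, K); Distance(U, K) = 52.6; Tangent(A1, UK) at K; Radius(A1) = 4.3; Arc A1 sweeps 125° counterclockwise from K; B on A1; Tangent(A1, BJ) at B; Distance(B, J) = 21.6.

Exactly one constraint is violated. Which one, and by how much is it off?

Distance(B, J) = 21.6 — off by 3.50.

U = (0.00, 0.00) ✓; U.y = 0.00, K.y = 0.00 ✓; |UK| = 52.60 ✓; ∠(LK, KU) = 90.00° ✓; |LK| = 4.300 ✓; bearing(L→B) − bearing(L→K) = 125.0° ✓; |LB| = 4.300 ✓; ∠(LB, BJ) = 90.00° ✓; |BJ| = 18.10 ✗.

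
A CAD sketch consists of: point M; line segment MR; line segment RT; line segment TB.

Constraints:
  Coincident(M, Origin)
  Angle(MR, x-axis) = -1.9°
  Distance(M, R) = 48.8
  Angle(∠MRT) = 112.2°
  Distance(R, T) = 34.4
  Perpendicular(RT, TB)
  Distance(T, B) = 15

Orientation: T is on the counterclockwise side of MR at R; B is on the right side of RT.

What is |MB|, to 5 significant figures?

80.087

∠MRT = 112.2°, so RT runs at -1.9° + (180° − 112.2°) = 65.900° from the x-axis; with |RT| = 34.4, T = R + 34.4·(cos 65.900°, sin 65.900°) = (62.820, 29.784). The perpendicularity gives TB at right angles to RT; with |TB| = 15.0 on the right of RT, B = T + 15.0·(0.91283, -0.40833) = (76.512, 23.659). Then |MB| = |B − M| = 80.087.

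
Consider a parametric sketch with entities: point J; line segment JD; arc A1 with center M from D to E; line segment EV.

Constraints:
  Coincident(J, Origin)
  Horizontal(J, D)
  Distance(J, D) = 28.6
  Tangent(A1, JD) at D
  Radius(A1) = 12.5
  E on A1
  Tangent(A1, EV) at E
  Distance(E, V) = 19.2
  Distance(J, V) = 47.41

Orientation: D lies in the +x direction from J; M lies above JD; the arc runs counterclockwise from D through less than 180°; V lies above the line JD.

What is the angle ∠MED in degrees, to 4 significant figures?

32.44°

J is at the origin; J and D share the same y with |JD| = 28.6 and D on the +x side, so D = (28.60, 0.000). Since A1 is tangent to JD there, MD ⟂ JD, so M = D + (0, 12.5) = (28.60, 12.50). Since ME ⟂ EV (tangency), |MV| = √(12.5² + 19.2²) = 22.91 regardless of where E sits on A1. So V lies on both circle(J, 47.41) and circle(M, 22.91); the above-JD intersection is V = (31.77, 35.19). E is the foot of the tangent from V: E = (39.92, 17.80).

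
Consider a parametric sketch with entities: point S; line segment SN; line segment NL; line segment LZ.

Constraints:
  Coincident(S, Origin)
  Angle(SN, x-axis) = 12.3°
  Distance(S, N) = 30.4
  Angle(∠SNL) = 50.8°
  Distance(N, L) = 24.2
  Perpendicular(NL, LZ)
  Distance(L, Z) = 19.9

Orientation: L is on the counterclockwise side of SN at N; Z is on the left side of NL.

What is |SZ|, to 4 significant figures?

6.184

S is at the origin; SN runs at 12.3° with length 30.4, so N = 30.4·(cos 12.3°, sin 12.3°) = (29.70, 6.476). ∠SNL = 50.8°, so NL runs at 12.3° + (180° − 50.8°) = 141.5° from the x-axis; with |NL| = 24.2, L = N + 24.2·(cos 141.5°, sin 141.5°) = (10.76, 21.54). NL is perpendicular to LZ; with |LZ| = 19.9 on the left of NL, Z = L + 19.9·(-0.6225, -0.7826) = (-1.625, 5.967). Then |SZ| = |Z − S| = 6.184.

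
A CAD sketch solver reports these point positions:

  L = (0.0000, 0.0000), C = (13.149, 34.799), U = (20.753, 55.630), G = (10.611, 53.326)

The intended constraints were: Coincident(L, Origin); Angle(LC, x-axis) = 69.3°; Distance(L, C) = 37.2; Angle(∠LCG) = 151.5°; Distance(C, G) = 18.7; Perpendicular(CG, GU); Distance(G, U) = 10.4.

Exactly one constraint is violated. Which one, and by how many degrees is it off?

Perpendicular(CG, GU) — off by 5.00°.

L = (0.00, 0.00) ✓; LC at 69.30° ✓; |LC| = 37.20 ✓; ∠LCG = 151.5° ✓; |CG| = 18.70 ✓; ∠(CG, GU) = 85.00° ✗; |GU| = 10.40 ✓.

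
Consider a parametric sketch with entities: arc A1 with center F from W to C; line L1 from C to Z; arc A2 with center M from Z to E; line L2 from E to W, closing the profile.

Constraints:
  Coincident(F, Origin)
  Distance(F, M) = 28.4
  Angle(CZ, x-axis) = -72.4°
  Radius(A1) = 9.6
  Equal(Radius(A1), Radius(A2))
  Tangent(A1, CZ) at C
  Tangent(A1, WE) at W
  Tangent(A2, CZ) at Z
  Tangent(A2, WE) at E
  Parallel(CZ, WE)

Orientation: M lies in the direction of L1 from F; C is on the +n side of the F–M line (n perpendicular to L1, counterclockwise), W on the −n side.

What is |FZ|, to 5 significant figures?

29.979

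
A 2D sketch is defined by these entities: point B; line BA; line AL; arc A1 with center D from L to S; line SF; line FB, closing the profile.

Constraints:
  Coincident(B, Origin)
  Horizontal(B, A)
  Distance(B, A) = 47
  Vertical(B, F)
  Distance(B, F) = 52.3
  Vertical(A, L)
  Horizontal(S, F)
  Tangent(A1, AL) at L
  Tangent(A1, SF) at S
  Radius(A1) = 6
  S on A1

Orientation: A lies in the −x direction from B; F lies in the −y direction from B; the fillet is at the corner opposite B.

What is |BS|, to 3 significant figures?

66.5

The virtual corner opposite B is at (-47.0, -52.3). A1 meets AL tangentially, so DL is at right angles to AL and since A1 is tangent to SF there, DS ⟂ SF, with radius 6.0, so the center D sits 6.0 in from both sides at D = (-41.0, -46.3). That places the tangent points at L = (-47.0, -46.3) on AL and S = (-41.0, -52.3) on SF. Then |BS| = |S − B| = 66.5.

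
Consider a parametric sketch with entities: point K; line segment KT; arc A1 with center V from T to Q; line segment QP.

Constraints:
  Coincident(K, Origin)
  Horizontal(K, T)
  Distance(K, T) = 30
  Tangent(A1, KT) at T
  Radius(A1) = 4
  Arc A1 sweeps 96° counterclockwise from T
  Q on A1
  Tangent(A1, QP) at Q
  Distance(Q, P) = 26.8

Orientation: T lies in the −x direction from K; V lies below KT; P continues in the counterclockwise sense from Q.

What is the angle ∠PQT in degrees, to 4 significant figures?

132.0°

K is at the origin; KT is horizontal with |KT| = 30.0 and T on the −x side, so T = (-30.00, 0.000). The tangent condition forces VT to be normal to KT, so V = T + (0, -4) = (-30.00, -4.000). On A1, T sits at bearing 90° from V; a 96° counterclockwise sweep puts Q at bearing 186°, so Q = V + 4.0·(cos 186°, sin 186°) = (-33.98, -4.418). Tangency of A1 to QP means the radius VQ is perpendicular to QP, so QP runs along (−sin 186°, cos 186°); with |QP| = 26.8, P = (-31.18, -31.07). Then cos ∠PQT = QP·QT / (|QP||QT|), giving 132.0°.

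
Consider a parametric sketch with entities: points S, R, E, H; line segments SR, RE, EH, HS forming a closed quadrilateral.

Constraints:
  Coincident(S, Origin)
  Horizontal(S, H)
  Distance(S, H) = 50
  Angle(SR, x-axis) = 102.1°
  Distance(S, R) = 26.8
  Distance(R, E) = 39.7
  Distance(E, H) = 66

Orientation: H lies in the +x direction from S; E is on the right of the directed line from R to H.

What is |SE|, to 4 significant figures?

19.33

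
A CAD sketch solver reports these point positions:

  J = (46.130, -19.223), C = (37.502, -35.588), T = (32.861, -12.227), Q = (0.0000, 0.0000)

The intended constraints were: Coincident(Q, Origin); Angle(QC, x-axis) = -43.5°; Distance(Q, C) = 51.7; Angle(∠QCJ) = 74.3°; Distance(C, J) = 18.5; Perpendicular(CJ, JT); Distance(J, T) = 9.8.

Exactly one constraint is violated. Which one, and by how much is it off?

Distance(J, T) = 9.8 — off by 5.20.

Q = (0.00, 0.00) ✓; QC at -43.50° ✓; |QC| = 51.70 ✓; ∠QCJ = 74.30° ✓; |CJ| = 18.50 ✓; ∠(CJ, JT) = 90.00° ✓; |JT| = 15.00 ✗.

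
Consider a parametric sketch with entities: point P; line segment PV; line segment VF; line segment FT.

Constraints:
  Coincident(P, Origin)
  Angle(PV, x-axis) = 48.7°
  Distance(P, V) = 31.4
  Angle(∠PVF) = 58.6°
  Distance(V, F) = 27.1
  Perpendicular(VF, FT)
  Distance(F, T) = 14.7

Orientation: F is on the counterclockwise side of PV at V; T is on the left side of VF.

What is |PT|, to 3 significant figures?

16.2

∠PVF = 58.6°, so VF runs at 48.7° + (180° − 58.6°) = 170° from the x-axis; with |VF| = 27.1, F = V + 27.1·(cos 170°, sin 170°) = (-5.97, 28.2). The perpendicularity gives FT at right angles to VF; with |FT| = 14.7 on the left of VF, T = F + 14.7·(-0.172, -0.985) = (-8.50, 13.8). Then |PT| = |T − P| = 16.2.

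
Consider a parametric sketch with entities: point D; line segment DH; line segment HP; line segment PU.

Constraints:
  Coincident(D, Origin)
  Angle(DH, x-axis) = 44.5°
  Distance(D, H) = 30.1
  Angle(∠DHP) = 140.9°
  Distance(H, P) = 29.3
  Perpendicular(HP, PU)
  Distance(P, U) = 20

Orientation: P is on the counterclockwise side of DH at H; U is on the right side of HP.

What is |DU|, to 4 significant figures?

65.52

∠DHP = 140.9°, so HP runs at 44.5° + (180° − 140.9°) = 83.60° from the x-axis; with |HP| = 29.3, P = H + 29.3·(cos 83.60°, sin 83.60°) = (24.73, 50.21). HP is perpendicular to PU; with |PU| = 20.0 on the right of HP, U = P + 20.0·(0.9938, -0.1115) = (44.61, 47.99). Then |DU| = |U − D| = 65.52.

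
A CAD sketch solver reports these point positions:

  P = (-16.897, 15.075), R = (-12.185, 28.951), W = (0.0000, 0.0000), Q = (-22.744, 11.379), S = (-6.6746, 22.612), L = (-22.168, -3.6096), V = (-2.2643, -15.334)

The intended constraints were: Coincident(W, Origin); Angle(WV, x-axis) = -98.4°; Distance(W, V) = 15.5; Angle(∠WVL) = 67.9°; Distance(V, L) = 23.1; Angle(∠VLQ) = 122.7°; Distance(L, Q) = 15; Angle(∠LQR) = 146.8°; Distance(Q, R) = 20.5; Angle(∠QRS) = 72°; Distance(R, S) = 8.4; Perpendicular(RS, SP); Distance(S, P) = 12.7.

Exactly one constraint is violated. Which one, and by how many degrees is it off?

Perpendicular(RS, SP) — off by 4.60°.

W = (0.00, 0.00) ✓; WV at -98.40° ✓; |WV| = 15.50 ✓; ∠WVL = 67.90° ✓; |VL| = 23.10 ✓; ∠VLQ = 122.7° ✓; |LQ| = 15.00 ✓; ∠LQR = 146.8° ✓; |QR| = 20.50 ✓; ∠QRS = 72.00° ✓; |RS| = 8.399 ✓; ∠(RS, SP) = 94.60° ✗; |SP| = 12.70 ✓.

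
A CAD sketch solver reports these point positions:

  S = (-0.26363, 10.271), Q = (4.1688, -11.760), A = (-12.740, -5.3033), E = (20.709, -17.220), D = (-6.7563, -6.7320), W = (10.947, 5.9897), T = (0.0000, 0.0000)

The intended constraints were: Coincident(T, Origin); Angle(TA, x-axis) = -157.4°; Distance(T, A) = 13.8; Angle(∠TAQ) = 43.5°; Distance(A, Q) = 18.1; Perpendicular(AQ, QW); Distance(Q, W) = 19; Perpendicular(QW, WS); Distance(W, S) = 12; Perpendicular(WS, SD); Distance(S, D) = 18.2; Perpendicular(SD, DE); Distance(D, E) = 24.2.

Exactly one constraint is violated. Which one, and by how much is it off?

Distance(D, E) = 24.2 — off by 5.20.

T = (0.00, 0.00) ✓; TA at -157.4° ✓; |TA| = 13.80 ✓; ∠TAQ = 43.50° ✓; |AQ| = 18.10 ✓; ∠(AQ, QW) = 90.00° ✓; |QW| = 19.00 ✓; ∠(QW, WS) = 90.00° ✓; |WS| = 12.00 ✓; ∠(WS, SD) = 90.00° ✓; |SD| = 18.20 ✓; ∠(SD, DE) = 90.00° ✓; |DE| = 29.40 ✗.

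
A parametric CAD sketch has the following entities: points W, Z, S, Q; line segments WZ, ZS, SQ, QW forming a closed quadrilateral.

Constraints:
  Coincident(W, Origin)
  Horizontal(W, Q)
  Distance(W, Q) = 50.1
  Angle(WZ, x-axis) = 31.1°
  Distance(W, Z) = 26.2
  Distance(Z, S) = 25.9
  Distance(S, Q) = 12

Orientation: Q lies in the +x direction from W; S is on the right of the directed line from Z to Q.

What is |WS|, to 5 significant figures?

40.048

Checks: |ZS| = 25.90 ✓; |SQ| = 12.00 ✓.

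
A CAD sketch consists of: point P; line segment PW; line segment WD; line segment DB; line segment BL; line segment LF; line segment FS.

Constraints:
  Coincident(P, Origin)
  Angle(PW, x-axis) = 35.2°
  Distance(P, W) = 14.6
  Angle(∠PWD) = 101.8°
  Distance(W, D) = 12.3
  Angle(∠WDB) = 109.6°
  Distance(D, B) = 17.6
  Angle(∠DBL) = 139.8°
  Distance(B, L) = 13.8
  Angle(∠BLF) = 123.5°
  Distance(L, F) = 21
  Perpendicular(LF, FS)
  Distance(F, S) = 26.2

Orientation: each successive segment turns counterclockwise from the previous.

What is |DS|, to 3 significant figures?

26.7

∠BLF = 123.5° gives LF at -79.5° from the x-axis; with |LF| = 21.0, F = (-16.6, -11.7). The perpendicularity gives FS at right angles to LF, so FS runs at 10.5°; with |FS| = 26.2, S = (9.15, -6.92). Then |DS| = |S − D| = 26.7.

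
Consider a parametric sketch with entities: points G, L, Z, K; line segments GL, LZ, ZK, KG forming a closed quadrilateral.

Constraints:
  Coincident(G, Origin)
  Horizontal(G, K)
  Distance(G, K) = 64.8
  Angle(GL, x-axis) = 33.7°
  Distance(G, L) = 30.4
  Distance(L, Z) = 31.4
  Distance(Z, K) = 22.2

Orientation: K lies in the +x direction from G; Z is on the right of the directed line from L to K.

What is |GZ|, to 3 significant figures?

44.9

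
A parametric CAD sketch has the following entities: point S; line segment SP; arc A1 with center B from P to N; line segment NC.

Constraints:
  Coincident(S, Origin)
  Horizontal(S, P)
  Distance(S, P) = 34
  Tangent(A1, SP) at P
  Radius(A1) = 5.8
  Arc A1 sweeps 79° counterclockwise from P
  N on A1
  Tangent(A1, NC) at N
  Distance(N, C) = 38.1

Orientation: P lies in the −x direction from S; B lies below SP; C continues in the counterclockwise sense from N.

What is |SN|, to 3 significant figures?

40.0

S is at the origin; S and P share the same y with |SP| = 34.0 and P on the −x side, so P = (-34.0, 0.00). Tangency of A1 to SP means the radius BP is perpendicular to SP, so B = P + (0, -5.8) = (-34.0, -5.80). On A1, P sits at bearing 90° from B; a 79° counterclockwise sweep puts N at bearing 169°, so N = B + 5.8·(cos 169°, sin 169°) = (-39.7, -4.69). Then |SN| = |N − S| = 40.0.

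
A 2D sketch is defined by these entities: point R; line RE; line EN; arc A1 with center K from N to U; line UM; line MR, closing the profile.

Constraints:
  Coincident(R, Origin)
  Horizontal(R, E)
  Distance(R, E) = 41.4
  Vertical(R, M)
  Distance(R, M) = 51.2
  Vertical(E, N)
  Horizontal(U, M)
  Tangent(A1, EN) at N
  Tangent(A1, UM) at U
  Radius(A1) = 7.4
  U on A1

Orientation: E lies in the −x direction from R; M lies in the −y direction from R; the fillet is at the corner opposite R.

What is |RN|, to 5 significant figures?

60.269

R is at the origin; RE is horizontal with |RE| = 41.4 and E on the −x side, so E = (-41.400, 0.0000). R and M share the same x with |RM| = 51.2 and M on the −y side, so M = (0.0000, -51.200). The virtual corner opposite R is at (-41.400, -51.200). A1 meets EN tangentially, so KN is at right angles to EN and since A1 is tangent to UM there, KU ⟂ UM, with radius 7.4, so the center K sits 7.4 in from both sides at K = (-34.000, -43.800). That places the tangent points at N = (-41.400, -43.800) on EN and U = (-34.000, -51.200) on UM. Then |RN| = |N − R| = 60.269.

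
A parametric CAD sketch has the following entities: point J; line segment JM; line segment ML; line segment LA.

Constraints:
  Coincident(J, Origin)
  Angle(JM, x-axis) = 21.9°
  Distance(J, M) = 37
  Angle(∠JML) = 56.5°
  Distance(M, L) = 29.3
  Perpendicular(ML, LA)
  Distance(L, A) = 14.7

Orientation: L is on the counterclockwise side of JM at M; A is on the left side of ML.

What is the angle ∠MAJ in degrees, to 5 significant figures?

87.849°

∠JML = 56.5°, so ML runs at 21.9° + (180° − 56.5°) = 145.40° from the x-axis; with |ML| = 29.3, L = M + 29.3·(cos 145.40°, sin 145.40°) = (10.212, 30.438). ML ⟂ LA; with |LA| = 14.7 on the left of ML, A = L + 14.7·(-0.56784, -0.82314) = (1.8647, 18.338). Then cos ∠MAJ = AM·AJ / (|AM||AJ|), giving 87.849°.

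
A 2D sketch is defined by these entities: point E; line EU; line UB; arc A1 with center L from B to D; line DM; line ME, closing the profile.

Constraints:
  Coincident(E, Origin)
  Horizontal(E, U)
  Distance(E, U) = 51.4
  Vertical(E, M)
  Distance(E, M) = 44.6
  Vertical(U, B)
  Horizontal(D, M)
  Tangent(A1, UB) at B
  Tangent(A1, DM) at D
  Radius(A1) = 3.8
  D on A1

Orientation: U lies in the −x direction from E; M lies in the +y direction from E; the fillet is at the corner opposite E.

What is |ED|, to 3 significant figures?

65.2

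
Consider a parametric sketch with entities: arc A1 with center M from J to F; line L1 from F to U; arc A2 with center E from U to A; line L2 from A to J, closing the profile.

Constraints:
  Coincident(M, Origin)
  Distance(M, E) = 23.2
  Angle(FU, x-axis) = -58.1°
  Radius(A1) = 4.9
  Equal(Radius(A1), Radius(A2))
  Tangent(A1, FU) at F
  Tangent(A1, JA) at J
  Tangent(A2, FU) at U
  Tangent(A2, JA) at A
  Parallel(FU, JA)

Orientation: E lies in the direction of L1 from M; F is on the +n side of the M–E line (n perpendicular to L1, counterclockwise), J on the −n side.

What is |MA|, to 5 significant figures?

23.712

Tangency of A1 to both parallel lines with radius 4.9 puts F and J at M ± 4.9·n: F = (4.1600, 2.5893), J = (-4.1600, -2.5893). Equal radii place U and A the same way about E: U = E + 4.9·n = (16.420, -17.107), A = E − 4.9·n = (8.0998, -22.285). Then |MA| = |A − M| = 23.712.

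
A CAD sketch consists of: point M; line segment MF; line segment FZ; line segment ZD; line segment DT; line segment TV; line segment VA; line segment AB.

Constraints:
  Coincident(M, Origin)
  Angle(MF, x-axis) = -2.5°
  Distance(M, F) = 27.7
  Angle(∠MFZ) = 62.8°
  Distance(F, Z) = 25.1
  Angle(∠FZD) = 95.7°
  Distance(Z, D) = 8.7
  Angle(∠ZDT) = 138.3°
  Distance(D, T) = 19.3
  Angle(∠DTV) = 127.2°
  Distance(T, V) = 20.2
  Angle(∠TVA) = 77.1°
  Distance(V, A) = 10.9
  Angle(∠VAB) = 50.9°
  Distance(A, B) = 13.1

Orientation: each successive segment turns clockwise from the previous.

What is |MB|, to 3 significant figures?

7.76

M is at the origin; MF runs at -2.5° with length 27.7, so F = (27.7, -1.21). ∠MFZ = 62.8° gives FZ at -120° from the x-axis; with |FZ| = 25.1, Z = (15.2, -23.0). ∠FZD = 95.7° gives ZD at 156° from the x-axis; with |ZD| = 8.7, D = (7.29, -19.5). ∠ZDT = 138.3° gives DT at 114° from the x-axis; with |DT| = 19.3, T = (-0.652, -1.88). ∠DTV = 127.2° gives TV at 61.5° from the x-axis; with |TV| = 20.2, V = (8.99, 15.9). ∠TVA = 77.1° gives VA at -41.4° from the x-axis; with |VA| = 10.9, A = (17.2, 8.66). ∠VAB = 50.9° gives AB at -170° from the x-axis; with |AB| = 13.1, B = (4.24, 6.50). Then |MB| = |B − M| = 7.76.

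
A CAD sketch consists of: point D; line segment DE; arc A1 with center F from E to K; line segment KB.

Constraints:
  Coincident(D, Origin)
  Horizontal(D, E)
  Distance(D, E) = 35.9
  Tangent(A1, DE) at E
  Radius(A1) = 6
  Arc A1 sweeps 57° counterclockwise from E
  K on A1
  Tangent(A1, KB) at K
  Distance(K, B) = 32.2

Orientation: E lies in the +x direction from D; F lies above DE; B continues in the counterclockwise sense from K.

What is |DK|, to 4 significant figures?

41.02

A1 meets DE tangentially, so FE is at right angles to DE, so F = E + (0, 6) = (35.90, 6.000). On A1, E sits at bearing -90° from F; a 57° counterclockwise sweep puts K at bearing -33°, so K = F + 6.0·(cos -33°, sin -33°) = (40.93, 2.732). Then |DK| = |K − D| = 41.02.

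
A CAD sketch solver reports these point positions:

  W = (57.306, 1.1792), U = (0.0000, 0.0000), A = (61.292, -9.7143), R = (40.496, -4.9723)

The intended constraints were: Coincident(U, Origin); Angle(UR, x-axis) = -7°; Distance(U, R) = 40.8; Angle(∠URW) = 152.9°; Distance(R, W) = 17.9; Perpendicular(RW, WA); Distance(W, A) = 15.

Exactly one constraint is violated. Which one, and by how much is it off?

Distance(W, A) = 15 — off by 3.40.

U = (0.00, 0.00) ✓; UR at -7.000° ✓; |UR| = 40.80 ✓; ∠URW = 152.9° ✓; |RW| = 17.90 ✓; ∠(RW, WA) = 90.00° ✓; |WA| = 11.60 ✗.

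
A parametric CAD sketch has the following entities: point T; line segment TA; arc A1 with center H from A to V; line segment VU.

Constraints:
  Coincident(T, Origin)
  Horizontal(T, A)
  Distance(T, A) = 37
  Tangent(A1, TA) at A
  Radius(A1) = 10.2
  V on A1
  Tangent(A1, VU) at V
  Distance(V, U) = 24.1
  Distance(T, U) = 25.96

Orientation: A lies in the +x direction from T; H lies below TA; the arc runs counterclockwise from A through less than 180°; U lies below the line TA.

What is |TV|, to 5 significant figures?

29.422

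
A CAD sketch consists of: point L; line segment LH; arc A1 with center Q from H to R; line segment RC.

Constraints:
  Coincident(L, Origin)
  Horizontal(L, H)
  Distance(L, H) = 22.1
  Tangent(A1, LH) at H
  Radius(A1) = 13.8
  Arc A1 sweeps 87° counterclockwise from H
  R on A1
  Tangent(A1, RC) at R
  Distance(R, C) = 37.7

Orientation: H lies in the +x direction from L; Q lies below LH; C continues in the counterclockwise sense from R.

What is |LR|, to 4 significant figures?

15.50

L is at the origin; LH is horizontal with |LH| = 22.1 and H on the +x side, so H = (22.10, 0.000). Since A1 is tangent to LH there, QH ⟂ LH, so Q = H + (0, -13.8) = (22.10, -13.80). On A1, H sits at bearing 90° from Q; an 87° counterclockwise sweep puts R at bearing 177°, so R = Q + 13.8·(cos 177°, sin 177°) = (8.319, -13.08). Then |LR| = |R − L| = 15.50.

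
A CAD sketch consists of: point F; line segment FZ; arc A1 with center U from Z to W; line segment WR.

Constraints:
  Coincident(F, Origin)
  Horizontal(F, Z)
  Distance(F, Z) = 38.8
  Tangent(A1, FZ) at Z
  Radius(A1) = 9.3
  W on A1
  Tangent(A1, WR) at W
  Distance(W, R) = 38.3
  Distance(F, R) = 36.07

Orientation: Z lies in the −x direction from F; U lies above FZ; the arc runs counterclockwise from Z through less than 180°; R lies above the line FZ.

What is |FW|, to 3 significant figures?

31.5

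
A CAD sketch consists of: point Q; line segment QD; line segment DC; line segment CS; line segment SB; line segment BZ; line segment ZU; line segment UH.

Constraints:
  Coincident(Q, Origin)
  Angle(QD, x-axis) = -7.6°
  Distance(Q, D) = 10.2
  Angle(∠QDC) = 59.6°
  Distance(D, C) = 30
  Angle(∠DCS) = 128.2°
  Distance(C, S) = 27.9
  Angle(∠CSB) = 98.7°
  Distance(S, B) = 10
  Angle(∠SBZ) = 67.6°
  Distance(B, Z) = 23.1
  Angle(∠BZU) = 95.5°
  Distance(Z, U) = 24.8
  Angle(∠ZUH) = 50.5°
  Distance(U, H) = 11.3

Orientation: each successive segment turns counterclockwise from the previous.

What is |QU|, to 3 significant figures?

48.9

∠SBZ = 67.6° gives BZ at -1.70° from the x-axis; with |BZ| = 23.1, Z = (-9.41, 23.9). ∠BZU = 95.5° gives ZU at 82.8° from the x-axis; with |ZU| = 24.8, U = (-6.30, 48.5). Then |QU| = |U − Q| = 48.9.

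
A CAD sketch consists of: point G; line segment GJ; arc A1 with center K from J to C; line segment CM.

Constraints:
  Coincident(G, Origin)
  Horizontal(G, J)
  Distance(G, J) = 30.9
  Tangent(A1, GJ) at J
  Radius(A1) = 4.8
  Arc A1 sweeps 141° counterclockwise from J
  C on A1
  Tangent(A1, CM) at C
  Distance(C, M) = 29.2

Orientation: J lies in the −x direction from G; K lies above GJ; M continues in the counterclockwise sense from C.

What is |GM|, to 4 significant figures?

57.28

G is at the origin; G and J share the same y with |GJ| = 30.9 and J on the −x side, so J = (-30.90, 0.000). Since A1 is tangent to GJ there, KJ ⟂ GJ, so K = J + (0, 4.8) = (-30.90, 4.800). On A1, J sits at bearing -90° from K; a 141° counterclockwise sweep puts C at bearing 51°, so C = K + 4.8·(cos 51°, sin 51°) = (-27.88, 8.530). A1 meets CM tangentially, so KC is at right angles to CM, so CM runs along (−sin 51°, cos 51°); with |CM| = 29.2, M = (-50.57, 26.91). Then |GM| = |M − G| = 57.28.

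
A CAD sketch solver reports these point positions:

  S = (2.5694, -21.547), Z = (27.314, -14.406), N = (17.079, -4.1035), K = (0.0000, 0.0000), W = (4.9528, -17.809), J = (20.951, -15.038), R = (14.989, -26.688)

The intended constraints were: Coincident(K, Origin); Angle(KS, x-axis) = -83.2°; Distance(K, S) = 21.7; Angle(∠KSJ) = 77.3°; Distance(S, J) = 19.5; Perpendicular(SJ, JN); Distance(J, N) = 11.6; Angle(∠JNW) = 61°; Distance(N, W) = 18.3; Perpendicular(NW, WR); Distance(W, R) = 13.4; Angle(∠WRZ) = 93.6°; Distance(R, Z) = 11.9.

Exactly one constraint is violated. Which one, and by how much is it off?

Distance(R, Z) = 11.9 — off by 5.50.

K = (0.00, 0.00) ✓; KS at -83.20° ✓; |KS| = 21.70 ✓; ∠KSJ = 77.30° ✓; |SJ| = 19.50 ✓; ∠(SJ, JN) = 90.00° ✓; |JN| = 11.60 ✓; ∠JNW = 61.00° ✓; |NW| = 18.30 ✓; ∠(NW, WR) = 90.00° ✓; |WR| = 13.40 ✓; ∠WRZ = 93.60° ✓; |RZ| = 17.40 ✗.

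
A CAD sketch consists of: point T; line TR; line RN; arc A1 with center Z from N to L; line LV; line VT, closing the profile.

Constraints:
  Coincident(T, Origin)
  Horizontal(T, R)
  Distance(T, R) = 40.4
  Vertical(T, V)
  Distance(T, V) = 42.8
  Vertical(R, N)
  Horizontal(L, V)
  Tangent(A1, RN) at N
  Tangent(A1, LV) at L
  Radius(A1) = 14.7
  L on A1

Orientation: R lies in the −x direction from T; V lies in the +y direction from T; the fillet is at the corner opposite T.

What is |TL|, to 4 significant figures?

49.92

The virtual corner opposite T is at (-40.40, 42.80). Since A1 is tangent to RN there, ZN ⟂ RN and the tangent condition forces ZL to be normal to LV, with radius 14.7, so the center Z sits 14.7 in from both sides at Z = (-25.70, 28.10). That places the tangent points at N = (-40.40, 28.10) on RN and L = (-25.70, 42.80) on LV. Then |TL| = |L − T| = 49.92.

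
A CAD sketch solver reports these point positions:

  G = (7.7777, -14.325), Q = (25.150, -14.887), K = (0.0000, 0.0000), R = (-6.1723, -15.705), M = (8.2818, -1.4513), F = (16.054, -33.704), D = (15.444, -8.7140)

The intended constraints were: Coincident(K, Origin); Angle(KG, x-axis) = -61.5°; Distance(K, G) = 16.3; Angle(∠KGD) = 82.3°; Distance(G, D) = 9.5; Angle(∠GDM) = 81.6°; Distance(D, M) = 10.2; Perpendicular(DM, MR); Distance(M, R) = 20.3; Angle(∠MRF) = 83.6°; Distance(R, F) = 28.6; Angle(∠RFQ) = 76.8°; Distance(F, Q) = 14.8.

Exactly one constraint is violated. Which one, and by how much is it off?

Distance(F, Q) = 14.8 — off by 6.10.

K = (0.00, 0.00) ✓; KG at -61.50° ✓; |KG| = 16.30 ✓; ∠KGD = 82.30° ✓; |GD| = 9.500 ✓; ∠GDM = 81.60° ✓; |DM| = 10.20 ✓; ∠(DM, MR) = 90.00° ✓; |MR| = 20.30 ✓; ∠MRF = 83.60° ✓; |RF| = 28.60 ✓; ∠RFQ = 76.80° ✓; |FQ| = 20.90 ✗.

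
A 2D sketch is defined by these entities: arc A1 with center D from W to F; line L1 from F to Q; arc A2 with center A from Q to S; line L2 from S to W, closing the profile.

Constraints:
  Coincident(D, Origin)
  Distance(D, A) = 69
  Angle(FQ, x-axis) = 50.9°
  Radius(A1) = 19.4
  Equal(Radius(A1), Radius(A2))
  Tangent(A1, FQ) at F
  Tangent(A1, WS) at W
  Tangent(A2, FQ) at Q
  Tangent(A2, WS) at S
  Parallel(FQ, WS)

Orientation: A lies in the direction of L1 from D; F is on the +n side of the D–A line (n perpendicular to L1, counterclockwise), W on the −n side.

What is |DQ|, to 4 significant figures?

71.68

The slot axis is L1's direction at 50.9°, so u = (cos 50.9°, sin 50.9°) = (0.6307, 0.7760) and n = (−sin 50.9°, cos 50.9°) = (-0.7760, 0.6307). D is at the origin and A lies 69.0 along u from D, so A = 69.0·u = (43.52, 53.55). Tangency of A1 to both parallel lines with radius 19.4 puts F and W at D ± 19.4·n: F = (-15.06, 12.24), W = (15.06, -12.24). Equal radii place Q and S the same way about A: Q = A + 19.4·n = (28.46, 65.78), S = A − 19.4·n = (58.57, 41.31). Then |DQ| = |Q − D| = 71.68.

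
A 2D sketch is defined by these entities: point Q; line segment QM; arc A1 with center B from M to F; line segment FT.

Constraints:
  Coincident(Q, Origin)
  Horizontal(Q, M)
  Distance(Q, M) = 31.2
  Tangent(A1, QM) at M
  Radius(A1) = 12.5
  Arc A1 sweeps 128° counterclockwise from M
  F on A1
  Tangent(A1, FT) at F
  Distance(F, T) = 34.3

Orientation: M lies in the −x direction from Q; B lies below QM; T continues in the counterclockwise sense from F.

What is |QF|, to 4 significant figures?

45.75

Q is at the origin; QM is horizontal with |QM| = 31.2 and M on the −x side, so M = (-31.20, 0.000). A1 meets QM tangentially, so BM is at right angles to QM, so B = M + (0, -12.5) = (-31.20, -12.50). On A1, M sits at bearing 90° from B; a 128° counterclockwise sweep puts F at bearing 218°, so F = B + 12.5·(cos 218°, sin 218°) = (-41.05, -20.20). Then |QF| = |F − Q| = 45.75.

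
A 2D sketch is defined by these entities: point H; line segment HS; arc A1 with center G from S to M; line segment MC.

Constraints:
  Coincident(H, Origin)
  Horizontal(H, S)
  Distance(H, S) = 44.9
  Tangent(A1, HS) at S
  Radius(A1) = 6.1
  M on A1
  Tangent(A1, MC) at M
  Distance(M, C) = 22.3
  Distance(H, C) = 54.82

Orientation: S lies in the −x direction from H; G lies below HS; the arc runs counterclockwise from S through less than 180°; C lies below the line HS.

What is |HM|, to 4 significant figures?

51.40

H is at the origin; H and S share the same y with |HS| = 44.9 and S on the −x side, so S = (-44.90, 0.000). A1 meets HS tangentially, so GS is at right angles to HS, so G = S + (0, -6.1) = (-44.90, -6.100). Since GM ⟂ MC (tangency), |GC| = √(6.1² + 22.3²) = 23.12 regardless of where M sits on A1. So C lies on both circle(H, 54.82) and circle(G, 23.12); the below-HS intersection is C = (-46.42, -29.17). M is the foot of the tangent from C: M = (-50.88, -7.320).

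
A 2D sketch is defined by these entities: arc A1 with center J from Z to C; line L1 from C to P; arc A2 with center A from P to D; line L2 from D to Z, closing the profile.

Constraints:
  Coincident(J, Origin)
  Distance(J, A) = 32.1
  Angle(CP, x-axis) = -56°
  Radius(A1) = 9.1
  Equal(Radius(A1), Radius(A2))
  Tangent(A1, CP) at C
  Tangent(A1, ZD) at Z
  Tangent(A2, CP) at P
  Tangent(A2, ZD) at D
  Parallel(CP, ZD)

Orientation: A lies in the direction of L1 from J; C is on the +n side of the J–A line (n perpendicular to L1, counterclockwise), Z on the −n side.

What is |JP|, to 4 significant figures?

33.36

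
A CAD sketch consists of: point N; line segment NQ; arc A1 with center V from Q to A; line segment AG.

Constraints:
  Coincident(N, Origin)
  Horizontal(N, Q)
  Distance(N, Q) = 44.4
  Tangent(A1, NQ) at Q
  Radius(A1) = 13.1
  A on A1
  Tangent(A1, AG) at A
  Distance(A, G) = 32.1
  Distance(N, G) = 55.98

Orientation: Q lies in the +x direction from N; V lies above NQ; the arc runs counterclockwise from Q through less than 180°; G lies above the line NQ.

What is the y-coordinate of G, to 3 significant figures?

45.6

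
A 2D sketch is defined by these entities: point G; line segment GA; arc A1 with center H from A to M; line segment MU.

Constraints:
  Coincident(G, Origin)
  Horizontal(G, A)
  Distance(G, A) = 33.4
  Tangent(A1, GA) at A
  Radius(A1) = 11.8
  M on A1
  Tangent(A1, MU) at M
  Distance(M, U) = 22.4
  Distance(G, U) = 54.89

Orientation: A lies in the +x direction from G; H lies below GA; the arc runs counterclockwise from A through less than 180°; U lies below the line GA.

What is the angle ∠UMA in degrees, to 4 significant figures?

111.6°

Checks: |HM| = 11.80 ✓; ∠(HM, MU) = 90.00° ✓; |MU| = 22.40 ✓; |GU| = 54.89 ✓.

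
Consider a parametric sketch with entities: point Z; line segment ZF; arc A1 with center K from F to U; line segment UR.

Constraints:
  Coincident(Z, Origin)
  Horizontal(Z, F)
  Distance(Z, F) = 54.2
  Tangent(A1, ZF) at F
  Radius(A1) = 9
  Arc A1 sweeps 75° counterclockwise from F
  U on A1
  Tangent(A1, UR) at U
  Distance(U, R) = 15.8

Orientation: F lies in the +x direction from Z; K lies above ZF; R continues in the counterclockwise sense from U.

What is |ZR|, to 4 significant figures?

70.48

On A1, F sits at bearing -90° from K; a 75° counterclockwise sweep puts U at bearing -15°, so U = K + 9.0·(cos -15°, sin -15°) = (62.89, 6.671). Tangency of A1 to UR means the radius KU is perpendicular to UR, so UR runs along (−sin -15°, cos -15°); with |UR| = 15.8, R = (66.98, 21.93). Then |ZR| = |R − Z| = 70.48.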